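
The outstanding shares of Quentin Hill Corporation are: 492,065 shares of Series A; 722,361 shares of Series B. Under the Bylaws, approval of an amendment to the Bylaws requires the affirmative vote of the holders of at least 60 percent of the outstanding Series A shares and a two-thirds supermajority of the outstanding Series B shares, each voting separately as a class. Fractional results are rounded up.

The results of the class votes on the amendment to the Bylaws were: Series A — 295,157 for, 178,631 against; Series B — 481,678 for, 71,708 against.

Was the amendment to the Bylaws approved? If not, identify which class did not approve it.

Series A: 3/5 of 492065 = 295239; 295,239 required, 295,157 in favor — not approved.
Series B: 2/3 of 722361 = 481574; 481,574 required, 481,678 in favor — approved.

Not approved — the Series A shares did not give the required vote.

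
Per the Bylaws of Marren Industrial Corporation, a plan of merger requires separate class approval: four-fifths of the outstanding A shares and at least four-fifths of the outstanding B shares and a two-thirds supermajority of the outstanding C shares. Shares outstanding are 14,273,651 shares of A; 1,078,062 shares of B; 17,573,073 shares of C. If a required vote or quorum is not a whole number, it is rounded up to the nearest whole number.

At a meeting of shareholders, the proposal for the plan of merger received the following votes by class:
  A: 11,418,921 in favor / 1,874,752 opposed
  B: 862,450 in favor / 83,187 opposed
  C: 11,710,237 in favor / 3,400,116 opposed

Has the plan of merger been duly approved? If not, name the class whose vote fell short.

Not approved — the C shares did not give the required vote.

A: 4/5 of 14273651 = 11418920.80, rounded up to 11418921; 11,418,921 required, 11,418,921 in favor — approved.
B: 4/5 of 1078062 = 862449.60, rounded up to 862450; 862,450 required, 862,450 in favor — approved.
C: 2/3 of 17573073 = 11715382; 11,715,382 required, 11,710,237 in favor — not approved.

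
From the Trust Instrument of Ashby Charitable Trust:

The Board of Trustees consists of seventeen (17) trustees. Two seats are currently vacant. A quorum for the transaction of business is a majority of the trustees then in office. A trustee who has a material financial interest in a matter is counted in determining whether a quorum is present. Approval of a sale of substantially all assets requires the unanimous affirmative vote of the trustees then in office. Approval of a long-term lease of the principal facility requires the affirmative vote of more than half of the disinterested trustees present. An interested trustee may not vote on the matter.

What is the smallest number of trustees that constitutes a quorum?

8

A majority of 15 is 8.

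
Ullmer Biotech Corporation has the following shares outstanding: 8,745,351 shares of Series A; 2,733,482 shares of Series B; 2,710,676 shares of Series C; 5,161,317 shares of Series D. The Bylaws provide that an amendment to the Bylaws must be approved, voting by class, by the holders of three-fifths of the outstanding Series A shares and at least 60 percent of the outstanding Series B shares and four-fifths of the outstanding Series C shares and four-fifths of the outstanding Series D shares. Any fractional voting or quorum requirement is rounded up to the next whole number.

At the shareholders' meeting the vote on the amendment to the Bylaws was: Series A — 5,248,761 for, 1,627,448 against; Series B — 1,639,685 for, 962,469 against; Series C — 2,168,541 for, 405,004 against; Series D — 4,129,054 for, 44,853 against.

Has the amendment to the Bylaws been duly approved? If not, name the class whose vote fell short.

Not approved — the Series B shares did not give the required vote.

Series A: 3/5 of 8745351 = 5247210.60, rounded up to 5247211; 5,247,211 required, 5,248,761 in favor — approved.
Series B: 3/5 of 2733482 = 1640089.20, rounded up to 1640090; 1,640,090 required, 1,639,685 in favor — not approved.
Series C: 4/5 of 2710676 = 2168540.80, rounded up to 2168541; 2,168,541 required, 2,168,541 in favor — approved.
Series D: 4/5 of 5161317 = 4129053.60, rounded up to 4129054; 4,129,054 required, 4,129,054 in favor — approved.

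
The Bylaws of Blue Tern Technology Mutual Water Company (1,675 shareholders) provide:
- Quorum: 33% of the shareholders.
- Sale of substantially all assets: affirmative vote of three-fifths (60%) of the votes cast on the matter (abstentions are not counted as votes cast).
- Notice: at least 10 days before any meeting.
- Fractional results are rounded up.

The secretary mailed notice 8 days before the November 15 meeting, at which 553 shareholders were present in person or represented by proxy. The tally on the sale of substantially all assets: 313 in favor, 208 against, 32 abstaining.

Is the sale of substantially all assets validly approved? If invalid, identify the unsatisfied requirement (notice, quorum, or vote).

Notice: 8 days given; 10 required. Not satisfied.
Quorum: 33% of 1,675 = 552.75, rounded up to 553; 553 present. Satisfied.
Vote: requires three-fifths of the votes cast (553 − 32 abstaining = 521); 3/5 of 521 = 312.60, rounded up to 313, so 313 needed; 313 in favor. Satisfied.

Invalid — notice requirement not satisfied.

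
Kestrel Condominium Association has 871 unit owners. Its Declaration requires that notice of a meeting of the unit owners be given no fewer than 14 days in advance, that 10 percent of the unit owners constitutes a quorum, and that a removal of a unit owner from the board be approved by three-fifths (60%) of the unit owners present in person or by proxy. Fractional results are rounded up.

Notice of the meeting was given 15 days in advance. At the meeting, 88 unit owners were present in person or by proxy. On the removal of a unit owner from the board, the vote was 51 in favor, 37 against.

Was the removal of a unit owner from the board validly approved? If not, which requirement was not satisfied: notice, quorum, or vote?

Notice: 15 days given; 14 required. Satisfied.
Quorum: 10% of 871 = 87.10, rounded up to 88; 88 present. Satisfied.
Vote: requires three-fifths of those present (88); 3/5 of 88 = 52.80, rounded up to 53, so 53 needed; 51 in favor. Not satisfied.

Invalid — vote requirement not satisfied.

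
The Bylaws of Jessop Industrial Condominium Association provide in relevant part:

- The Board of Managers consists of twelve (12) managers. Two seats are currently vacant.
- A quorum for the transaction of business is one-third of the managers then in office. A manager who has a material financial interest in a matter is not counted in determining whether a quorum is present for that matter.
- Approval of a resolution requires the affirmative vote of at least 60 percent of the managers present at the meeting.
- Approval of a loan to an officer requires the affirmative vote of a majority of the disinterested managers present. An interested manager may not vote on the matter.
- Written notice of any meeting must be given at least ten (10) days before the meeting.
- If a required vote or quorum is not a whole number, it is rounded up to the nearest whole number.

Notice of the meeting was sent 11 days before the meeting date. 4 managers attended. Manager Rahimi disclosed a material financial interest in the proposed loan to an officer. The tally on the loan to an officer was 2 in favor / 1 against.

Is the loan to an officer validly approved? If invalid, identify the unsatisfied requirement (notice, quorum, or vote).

Notice: 11 days given; 10 required (11 ≥ 10). Satisfied.
Quorum: 4 present, but the 1 interested manager does not count, leaving 3. Quorum is 4. Not satisfied.
Vote: the loan to an officer requires a majority of the disinterested managers present (4 − 1 = 3). A majority of 3 is 2, so 2 affirmative votes are needed; 2 voted in favor. Satisfied. (Moot — without a quorum no business can be validly transacted.)

Invalid — quorum requirement not satisfied.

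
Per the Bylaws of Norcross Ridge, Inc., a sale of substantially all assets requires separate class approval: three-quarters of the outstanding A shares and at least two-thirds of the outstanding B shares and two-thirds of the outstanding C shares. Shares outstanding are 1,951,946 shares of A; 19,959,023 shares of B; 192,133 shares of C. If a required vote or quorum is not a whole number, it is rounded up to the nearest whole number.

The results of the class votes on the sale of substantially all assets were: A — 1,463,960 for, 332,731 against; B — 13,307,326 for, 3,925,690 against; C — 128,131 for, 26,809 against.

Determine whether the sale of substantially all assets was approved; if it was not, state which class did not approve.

A: 3/4 of 1951946 = 1463959.50, rounded up to 1463960; 1,463,960 required, 1,463,960 in favor — approved.
B: 2/3 of 19959023 = 13306015.33, rounded up to 13306016; 13,306,016 required, 13,307,326 in favor — approved.
C: 2/3 of 192133 = 128088.67, rounded up to 128089; 128,089 required, 128,131 in favor — approved.

Approved — every class gave the required vote.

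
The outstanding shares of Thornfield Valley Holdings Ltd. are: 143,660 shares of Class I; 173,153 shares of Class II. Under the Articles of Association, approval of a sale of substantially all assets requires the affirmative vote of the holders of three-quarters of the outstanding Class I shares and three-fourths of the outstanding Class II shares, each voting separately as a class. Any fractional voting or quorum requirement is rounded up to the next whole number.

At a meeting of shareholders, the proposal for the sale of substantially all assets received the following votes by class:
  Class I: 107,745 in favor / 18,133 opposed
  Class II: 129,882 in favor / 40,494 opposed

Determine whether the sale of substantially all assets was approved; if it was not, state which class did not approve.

Class I: 3/4 of 143660 = 107745; 107,745 required, 107,745 in favor — approved.
Class II: 3/4 of 173153 = 129864.75, rounded up to 129865; 129,865 required, 129,882 in favor — approved.

Approved — every class gave the required vote.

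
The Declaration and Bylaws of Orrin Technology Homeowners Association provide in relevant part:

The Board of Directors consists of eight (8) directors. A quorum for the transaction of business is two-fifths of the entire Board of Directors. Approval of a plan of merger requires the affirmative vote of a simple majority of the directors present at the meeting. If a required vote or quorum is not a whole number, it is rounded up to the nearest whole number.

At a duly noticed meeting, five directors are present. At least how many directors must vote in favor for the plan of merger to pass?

3

The plan of merger requires a majority of the directors present (5).
A majority of 5 is 3.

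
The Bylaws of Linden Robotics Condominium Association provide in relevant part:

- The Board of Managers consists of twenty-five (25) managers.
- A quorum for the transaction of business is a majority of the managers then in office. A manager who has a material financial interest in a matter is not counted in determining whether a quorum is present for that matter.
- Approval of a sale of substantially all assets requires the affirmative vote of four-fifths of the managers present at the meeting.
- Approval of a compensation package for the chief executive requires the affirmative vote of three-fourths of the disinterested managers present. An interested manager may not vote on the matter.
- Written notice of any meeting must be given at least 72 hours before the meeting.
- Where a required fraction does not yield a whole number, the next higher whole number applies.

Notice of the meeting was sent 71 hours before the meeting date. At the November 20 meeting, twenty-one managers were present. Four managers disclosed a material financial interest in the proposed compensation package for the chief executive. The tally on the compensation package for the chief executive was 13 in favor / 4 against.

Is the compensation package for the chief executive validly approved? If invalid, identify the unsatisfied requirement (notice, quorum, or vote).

Notice: 71 hours given; 72 required (71 < 72). Not satisfied.
Quorum: 21 present, but the 4 interested managers do not count, leaving 17. Quorum is 13. Satisfied.
Vote: the compensation package for the chief executive requires three-fourths of the disinterested managers present (21 − 4 = 17). 3/4 of 17 = 12.75, rounded up to 13, so 13 affirmative votes are needed; 13 voted in favor. Satisfied.

Invalid — notice requirement not satisfied.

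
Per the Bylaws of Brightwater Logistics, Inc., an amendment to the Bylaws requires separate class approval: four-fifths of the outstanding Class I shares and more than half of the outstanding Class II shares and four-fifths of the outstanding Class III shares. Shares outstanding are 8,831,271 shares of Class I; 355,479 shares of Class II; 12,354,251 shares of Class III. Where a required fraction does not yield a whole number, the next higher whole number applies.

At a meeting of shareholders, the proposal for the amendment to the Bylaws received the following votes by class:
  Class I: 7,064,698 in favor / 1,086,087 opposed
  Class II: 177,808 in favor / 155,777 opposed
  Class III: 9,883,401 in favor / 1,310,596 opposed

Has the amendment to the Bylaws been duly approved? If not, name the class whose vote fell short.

Not approved — the Class I shares did not give the required vote.

Class I: 4/5 of 8831271 = 7065016.80, rounded up to 7065017; 7,065,017 required, 7,064,698 in favor — not approved.
Class II: a majority of 355479 is 177740; 177,740 required, 177,808 in favor — approved.
Class III: 4/5 of 12354251 = 9883400.80, rounded up to 9883401; 9,883,401 required, 9,883,401 in favor — approved.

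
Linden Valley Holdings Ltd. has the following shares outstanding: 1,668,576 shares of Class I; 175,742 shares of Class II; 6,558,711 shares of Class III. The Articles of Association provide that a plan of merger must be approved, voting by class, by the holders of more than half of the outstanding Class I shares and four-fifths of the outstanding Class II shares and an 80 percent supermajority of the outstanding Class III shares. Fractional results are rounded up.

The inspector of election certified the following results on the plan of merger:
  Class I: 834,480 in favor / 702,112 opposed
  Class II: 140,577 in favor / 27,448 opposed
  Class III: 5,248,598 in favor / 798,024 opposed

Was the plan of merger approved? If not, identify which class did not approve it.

Not approved — the Class II shares did not give the required vote.

Class I: a majority of 1668576 is 834289; 834,289 required, 834,480 in favor — approved.
Class II: 4/5 of 175742 = 140593.60, rounded up to 140594; 140,594 required, 140,577 in favor — not approved.
Class III: 4/5 of 6558711 = 5246968.80, rounded up to 5246969; 5,246,969 required, 5,248,598 in favor — approved.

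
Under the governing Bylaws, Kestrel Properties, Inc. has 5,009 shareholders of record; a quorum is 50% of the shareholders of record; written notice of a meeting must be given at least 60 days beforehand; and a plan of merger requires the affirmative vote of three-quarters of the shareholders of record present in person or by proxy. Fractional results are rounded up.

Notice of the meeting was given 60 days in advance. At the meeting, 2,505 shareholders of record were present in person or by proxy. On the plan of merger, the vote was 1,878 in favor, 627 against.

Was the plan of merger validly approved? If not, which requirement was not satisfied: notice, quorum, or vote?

Notice: 60 days given; 60 required. Satisfied.
Quorum: 50% of 5,009 = 2,504.50, rounded up to 2,505; 2,505 present. Satisfied.
Vote: requires three-fourths of those present (2,505); 3/4 of 2505 = 1878.75, rounded up to 1879, so 1,879 needed; 1,878 in favor. Not satisfied.

Invalid — vote requirement not satisfied.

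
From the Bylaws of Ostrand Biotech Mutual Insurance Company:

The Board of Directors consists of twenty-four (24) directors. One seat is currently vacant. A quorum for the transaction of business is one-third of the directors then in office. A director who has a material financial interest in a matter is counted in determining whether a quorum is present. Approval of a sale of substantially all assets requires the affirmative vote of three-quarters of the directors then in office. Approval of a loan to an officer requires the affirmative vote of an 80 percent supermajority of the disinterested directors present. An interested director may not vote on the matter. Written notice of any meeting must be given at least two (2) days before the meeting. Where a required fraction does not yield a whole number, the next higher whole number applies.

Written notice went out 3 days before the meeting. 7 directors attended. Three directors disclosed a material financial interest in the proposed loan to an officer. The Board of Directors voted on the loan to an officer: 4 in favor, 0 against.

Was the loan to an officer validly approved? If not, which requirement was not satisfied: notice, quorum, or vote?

Notice: 3 days given; 2 required (3 ≥ 2). Satisfied.
Quorum: 7 present (interested directors count toward quorum); quorum is 8. Not satisfied.
Vote: the loan to an officer requires four-fifths of the disinterested directors present (7 − 3 = 4). 4/5 of 4 = 3.20, rounded up to 4, so 4 affirmative votes are needed; 4 voted in favor. Satisfied. (Moot — without a quorum no business can be validly transacted.)

Invalid — quorum requirement not satisfied.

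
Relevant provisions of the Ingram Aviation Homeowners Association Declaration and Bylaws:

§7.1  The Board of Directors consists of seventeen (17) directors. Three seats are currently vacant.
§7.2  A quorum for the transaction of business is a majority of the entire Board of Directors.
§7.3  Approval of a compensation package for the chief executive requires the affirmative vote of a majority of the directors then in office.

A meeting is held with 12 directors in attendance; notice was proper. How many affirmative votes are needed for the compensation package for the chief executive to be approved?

8

The compensation package for the chief executive requires a majority of the directors then in office (14).
A majority of 14 is 8.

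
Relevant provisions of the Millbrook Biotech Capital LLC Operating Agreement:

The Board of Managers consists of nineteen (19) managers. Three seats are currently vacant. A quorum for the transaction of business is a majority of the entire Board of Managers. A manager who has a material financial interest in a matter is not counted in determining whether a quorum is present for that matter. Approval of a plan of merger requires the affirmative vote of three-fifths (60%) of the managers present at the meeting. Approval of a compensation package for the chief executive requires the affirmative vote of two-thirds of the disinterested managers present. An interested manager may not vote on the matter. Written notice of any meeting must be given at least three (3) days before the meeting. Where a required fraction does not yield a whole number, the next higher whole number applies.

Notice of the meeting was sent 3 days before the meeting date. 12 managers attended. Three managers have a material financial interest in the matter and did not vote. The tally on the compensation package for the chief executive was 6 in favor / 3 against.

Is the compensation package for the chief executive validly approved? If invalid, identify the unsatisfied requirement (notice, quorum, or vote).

Notice: 3 days given; 3 required (3 ≥ 3). Satisfied.
Quorum: 12 present, but the 3 interested managers do not count, leaving 9. Quorum is 10. Not satisfied.
Vote: the compensation package for the chief executive requires two-thirds of the disinterested managers present (12 − 3 = 9). 2/3 of 9 = 6, so 6 affirmative votes are needed; 6 voted in favor. Satisfied. (Moot — without a quorum no business can be validly transacted.)

Invalid — quorum requirement not satisfied.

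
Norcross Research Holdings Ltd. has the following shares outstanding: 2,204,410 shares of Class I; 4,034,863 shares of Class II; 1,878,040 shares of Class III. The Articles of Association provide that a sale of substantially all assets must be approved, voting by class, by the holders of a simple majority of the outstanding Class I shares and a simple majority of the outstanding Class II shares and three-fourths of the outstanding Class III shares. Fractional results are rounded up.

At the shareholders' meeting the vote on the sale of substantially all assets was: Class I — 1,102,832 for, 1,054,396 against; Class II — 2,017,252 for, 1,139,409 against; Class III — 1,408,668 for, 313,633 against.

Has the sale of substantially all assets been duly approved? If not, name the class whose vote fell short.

Class I: a majority of 2204410 is 1102206; 1,102,206 required, 1,102,832 in favor — approved.
Class II: a majority of 4034863 is 2017432; 2,017,432 required, 2,017,252 in favor — not approved.
Class III: 3/4 of 1878040 = 1408530; 1,408,530 required, 1,408,668 in favor — approved.

Not approved — the Class II shares did not give the required vote.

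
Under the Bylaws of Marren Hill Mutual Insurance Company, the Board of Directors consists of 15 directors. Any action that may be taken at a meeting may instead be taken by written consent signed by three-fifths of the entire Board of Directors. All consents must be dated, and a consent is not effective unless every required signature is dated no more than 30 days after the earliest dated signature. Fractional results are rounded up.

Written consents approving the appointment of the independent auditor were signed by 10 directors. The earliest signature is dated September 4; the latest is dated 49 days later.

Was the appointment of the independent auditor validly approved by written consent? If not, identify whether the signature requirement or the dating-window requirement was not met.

Signatures required: three-fifths of 15 — 3/5 of 15 = 9, so 9 needed; 10 signed. Sufficient.
Dating window: the latest signature is 49 days after the earliest; the limit is 30 days. Outside the window.

Not effective — dating-window requirement not satisfied.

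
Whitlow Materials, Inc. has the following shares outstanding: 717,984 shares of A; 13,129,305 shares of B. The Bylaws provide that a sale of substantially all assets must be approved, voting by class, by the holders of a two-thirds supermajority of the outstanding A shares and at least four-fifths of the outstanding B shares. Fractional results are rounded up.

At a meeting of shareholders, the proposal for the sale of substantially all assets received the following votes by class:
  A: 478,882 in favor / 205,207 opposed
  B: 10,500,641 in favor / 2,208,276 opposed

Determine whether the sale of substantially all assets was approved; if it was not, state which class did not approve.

A: 2/3 of 717984 = 478656; 478,656 required, 478,882 in favor — approved.
B: 4/5 of 13129305 = 10503444; 10,503,444 required, 10,500,641 in favor — not approved.

Not approved — the B shares did not give the required vote.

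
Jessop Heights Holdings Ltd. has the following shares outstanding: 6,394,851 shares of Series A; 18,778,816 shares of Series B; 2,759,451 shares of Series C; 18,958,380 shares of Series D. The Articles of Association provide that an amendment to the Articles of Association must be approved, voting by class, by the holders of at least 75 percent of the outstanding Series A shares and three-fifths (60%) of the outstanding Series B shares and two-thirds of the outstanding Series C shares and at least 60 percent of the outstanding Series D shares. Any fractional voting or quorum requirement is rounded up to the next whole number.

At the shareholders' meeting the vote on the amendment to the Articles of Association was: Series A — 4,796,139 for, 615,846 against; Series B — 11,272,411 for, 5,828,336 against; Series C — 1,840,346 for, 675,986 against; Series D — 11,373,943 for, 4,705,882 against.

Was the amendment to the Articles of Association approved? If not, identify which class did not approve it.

Not approved — the Series D shares did not give the required vote.

Series A: 3/4 of 6394851 = 4796138.25, rounded up to 4796139; 4,796,139 required, 4,796,139 in favor — approved.
Series B: 3/5 of 18778816 = 11267289.60, rounded up to 11267290; 11,267,290 required, 11,272,411 in favor — approved.
Series C: 2/3 of 2759451 = 1839634; 1,839,634 required, 1,840,346 in favor — approved.
Series D: 3/5 of 18958380 = 11375028; 11,375,028 required, 11,373,943 in favor — not approved.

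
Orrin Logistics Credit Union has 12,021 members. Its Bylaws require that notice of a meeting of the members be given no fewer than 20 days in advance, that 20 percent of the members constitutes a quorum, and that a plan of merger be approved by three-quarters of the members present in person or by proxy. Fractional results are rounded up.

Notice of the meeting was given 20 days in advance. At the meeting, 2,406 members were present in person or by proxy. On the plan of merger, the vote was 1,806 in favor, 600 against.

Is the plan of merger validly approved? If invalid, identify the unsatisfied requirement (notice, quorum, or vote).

Valid — all requirements satisfied.

Notice: 20 days given; 20 required. Satisfied.
Quorum: 20% of 12,021 = 2,404.20, rounded up to 2,405; 2,406 present. Satisfied.
Vote: requires three-fourths of those present (2,406); 3/4 of 2406 = 1804.50, rounded up to 1805, so 1,805 needed; 1,806 in favor. Satisfied.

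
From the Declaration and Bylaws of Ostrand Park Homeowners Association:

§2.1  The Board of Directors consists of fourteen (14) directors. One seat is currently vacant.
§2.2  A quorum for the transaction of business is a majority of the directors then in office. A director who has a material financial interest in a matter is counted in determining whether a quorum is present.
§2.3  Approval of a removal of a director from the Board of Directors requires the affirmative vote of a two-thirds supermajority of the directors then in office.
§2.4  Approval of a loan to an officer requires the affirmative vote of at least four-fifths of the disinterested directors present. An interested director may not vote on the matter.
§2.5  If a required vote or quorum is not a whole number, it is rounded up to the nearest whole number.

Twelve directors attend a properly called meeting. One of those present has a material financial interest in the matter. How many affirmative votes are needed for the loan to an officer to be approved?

The loan to an officer requires four-fifths of the disinterested directors present (12 − 1 = 11).
4/5 of 11 = 8.80, rounded up to 9.

9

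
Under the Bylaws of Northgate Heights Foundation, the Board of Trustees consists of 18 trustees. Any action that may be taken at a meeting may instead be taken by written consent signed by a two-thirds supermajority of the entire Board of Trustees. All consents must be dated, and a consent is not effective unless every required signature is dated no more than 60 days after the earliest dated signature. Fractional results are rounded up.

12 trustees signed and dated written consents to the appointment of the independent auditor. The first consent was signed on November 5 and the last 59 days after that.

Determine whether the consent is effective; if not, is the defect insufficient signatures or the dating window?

Signatures required: a two-thirds supermajority of 18 — 2/3 of 18 = 12, so 12 needed; 12 signed. Sufficient.
Dating window: the latest signature is 59 days after the earliest; the limit is 60 days. Within the window.

Effective — both the signature and dating-window requirements are satisfied.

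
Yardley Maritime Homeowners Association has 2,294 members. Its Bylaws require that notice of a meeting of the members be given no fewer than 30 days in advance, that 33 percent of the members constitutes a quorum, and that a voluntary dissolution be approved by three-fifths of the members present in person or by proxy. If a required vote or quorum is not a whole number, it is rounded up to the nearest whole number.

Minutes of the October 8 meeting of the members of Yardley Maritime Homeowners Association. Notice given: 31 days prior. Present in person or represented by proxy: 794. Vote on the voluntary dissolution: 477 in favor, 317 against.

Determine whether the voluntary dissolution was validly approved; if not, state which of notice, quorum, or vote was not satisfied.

Valid — all requirements satisfied.

Notice: 31 days given; 30 required. Satisfied.
Quorum: 33% of 2,294 = 757.02, rounded up to 758; 794 present. Satisfied.
Vote: requires three-fifths of those present (794); 3/5 of 794 = 476.40, rounded up to 477, so 477 needed; 477 in favor. Satisfied.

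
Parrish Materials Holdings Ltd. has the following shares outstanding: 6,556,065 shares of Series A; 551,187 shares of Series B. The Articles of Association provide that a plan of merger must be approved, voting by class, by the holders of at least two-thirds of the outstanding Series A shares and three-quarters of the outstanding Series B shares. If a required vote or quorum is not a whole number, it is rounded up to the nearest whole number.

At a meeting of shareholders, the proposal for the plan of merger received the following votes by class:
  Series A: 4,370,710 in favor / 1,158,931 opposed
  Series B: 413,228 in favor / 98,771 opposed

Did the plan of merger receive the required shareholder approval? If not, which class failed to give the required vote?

Not approved — the Series B shares did not give the required vote.

Series A: 2/3 of 6556065 = 4370710; 4,370,710 required, 4,370,710 in favor — approved.
Series B: 3/4 of 551187 = 413390.25, rounded up to 413391; 413,391 required, 413,228 in favor — not approved.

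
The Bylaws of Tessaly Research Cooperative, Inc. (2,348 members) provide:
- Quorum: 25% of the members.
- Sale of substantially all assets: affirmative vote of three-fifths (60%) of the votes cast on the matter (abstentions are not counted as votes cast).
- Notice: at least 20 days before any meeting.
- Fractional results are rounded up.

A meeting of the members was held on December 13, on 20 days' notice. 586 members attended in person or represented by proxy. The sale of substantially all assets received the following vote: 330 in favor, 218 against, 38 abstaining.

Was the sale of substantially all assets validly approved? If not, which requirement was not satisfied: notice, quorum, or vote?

Invalid — quorum requirement not satisfied.

Notice: 20 days given; 20 required. Satisfied.
Quorum: 25% of 2,348 = 587; 586 present. Not satisfied.
Vote: requires three-fifths of the votes cast (586 − 38 abstaining = 548); 3/5 of 548 = 328.80, rounded up to 329, so 329 needed; 330 in favor. Satisfied.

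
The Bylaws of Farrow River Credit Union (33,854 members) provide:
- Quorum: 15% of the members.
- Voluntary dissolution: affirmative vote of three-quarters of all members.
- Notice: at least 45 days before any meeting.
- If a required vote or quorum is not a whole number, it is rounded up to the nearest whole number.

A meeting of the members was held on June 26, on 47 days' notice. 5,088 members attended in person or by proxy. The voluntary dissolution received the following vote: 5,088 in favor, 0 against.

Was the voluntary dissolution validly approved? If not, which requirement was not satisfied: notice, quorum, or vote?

Notice: 47 days given; 45 required. Satisfied.
Quorum: 15% of 33,854 = 5,078.10, rounded up to 5,079; 5,088 present. Satisfied.
Vote: requires three-fourths of all members (33,854); 3/4 of 33854 = 25390.50, rounded up to 25391, so 25,391 needed; 5,088 in favor. Not satisfied.

Invalid — vote requirement not satisfied.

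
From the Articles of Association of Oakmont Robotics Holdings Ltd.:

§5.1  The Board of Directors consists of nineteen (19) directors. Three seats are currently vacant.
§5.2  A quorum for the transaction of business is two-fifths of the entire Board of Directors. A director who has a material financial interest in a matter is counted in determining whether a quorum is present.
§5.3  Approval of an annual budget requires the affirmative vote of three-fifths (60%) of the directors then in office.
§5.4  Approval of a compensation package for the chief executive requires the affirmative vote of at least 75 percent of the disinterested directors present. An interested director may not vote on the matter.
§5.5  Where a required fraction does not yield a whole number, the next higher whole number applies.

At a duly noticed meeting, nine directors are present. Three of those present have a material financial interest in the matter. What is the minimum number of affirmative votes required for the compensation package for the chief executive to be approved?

The compensation package for the chief executive requires three-fourths of the disinterested directors present (9 − 3 = 6).
3/4 of 6 = 4.50, rounded up to 5.

5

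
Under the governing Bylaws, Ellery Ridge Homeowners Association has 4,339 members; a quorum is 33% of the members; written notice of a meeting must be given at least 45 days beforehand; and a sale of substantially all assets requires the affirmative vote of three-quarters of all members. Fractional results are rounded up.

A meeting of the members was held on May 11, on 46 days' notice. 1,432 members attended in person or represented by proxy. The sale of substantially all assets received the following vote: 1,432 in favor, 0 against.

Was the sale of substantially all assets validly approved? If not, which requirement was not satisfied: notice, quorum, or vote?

Invalid — vote requirement not satisfied.

Notice: 46 days given; 45 required. Satisfied.
Quorum: 33% of 4,339 = 1,431.87, rounded up to 1,432; 1,432 present. Satisfied.
Vote: requires three-fourths of all members (4,339); 3/4 of 4339 = 3254.25, rounded up to 3255, so 3,255 needed; 1,432 in favor. Not satisfied.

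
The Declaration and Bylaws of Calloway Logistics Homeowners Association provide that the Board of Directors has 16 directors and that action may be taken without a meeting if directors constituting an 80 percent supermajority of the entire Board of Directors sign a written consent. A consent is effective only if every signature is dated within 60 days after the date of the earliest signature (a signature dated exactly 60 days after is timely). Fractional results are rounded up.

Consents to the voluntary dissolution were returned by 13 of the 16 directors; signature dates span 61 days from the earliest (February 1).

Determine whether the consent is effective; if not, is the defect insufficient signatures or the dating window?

Signatures required: an 80 percent supermajority of 16 — 4/5 of 16 = 12.80, rounded up to 13, so 13 needed; 13 signed. Sufficient.
Dating window: the latest signature is 61 days after the earliest; the limit is 60 days. Outside the window.

Not effective — dating-window requirement not satisfied.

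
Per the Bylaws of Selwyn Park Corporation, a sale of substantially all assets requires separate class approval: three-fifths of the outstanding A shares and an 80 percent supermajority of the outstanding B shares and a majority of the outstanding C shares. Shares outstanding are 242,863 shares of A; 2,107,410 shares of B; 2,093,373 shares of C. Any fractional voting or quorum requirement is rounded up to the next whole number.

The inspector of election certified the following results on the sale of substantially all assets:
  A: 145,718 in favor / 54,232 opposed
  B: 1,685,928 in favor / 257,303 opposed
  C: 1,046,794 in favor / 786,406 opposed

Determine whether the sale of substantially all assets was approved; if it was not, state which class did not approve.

A: 3/5 of 242863 = 145717.80, rounded up to 145718; 145,718 required, 145,718 in favor — approved.
B: 4/5 of 2107410 = 1685928; 1,685,928 required, 1,685,928 in favor — approved.
C: a majority of 2093373 is 1046687; 1,046,687 required, 1,046,794 in favor — approved.

Approved — every class gave the required vote.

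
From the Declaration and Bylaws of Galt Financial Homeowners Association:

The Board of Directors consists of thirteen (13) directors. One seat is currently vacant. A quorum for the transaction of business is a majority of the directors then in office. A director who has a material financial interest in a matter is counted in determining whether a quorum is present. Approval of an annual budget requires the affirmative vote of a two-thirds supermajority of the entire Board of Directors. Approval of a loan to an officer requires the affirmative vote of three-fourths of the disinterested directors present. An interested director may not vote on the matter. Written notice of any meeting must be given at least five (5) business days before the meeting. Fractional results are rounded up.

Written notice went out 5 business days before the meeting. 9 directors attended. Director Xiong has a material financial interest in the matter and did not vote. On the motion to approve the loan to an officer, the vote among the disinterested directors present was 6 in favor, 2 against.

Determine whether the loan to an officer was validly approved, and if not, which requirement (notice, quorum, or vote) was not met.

Valid — all requirements satisfied.

Notice: 5 business days given; 5 required (5 ≥ 5). Satisfied.
Quorum: 9 present (interested directors count toward quorum); quorum is 7. Satisfied.
Vote: the loan to an officer requires three-fourths of the disinterested directors present (9 − 1 = 8). 3/4 of 8 = 6, so 6 affirmative votes are needed; 6 voted in favor. Satisfied.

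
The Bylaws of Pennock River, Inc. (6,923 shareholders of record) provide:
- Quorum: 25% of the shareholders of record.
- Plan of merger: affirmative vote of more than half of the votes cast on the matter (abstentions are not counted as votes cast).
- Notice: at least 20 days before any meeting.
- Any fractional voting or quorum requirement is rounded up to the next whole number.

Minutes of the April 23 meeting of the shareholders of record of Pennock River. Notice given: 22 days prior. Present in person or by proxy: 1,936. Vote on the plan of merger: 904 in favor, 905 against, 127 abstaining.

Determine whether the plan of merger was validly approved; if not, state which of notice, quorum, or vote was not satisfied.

Notice: 22 days given; 20 required. Satisfied.
Quorum: 25% of 6,923 = 1,730.75, rounded up to 1,731; 1,936 present. Satisfied.
Vote: requires a majority of the votes cast (1,936 − 127 abstaining = 1,809); a majority of 1809 is 905, so 905 needed; 904 in favor. Not satisfied.

Invalid — vote requirement not satisfied.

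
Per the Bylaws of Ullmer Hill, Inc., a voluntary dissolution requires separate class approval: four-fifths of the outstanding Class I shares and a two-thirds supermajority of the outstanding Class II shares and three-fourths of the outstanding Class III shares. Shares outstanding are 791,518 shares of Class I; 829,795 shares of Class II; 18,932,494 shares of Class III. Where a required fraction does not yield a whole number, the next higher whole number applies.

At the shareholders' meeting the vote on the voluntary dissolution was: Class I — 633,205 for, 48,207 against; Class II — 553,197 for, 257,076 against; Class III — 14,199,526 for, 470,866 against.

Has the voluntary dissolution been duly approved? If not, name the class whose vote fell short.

Not approved — the Class I shares did not give the required vote.

Class I: 4/5 of 791518 = 633214.40, rounded up to 633215; 633,215 required, 633,205 in favor — not approved.
Class II: 2/3 of 829795 = 553196.67, rounded up to 553197; 553,197 required, 553,197 in favor — approved.
Class III: 3/4 of 18932494 = 14199370.50, rounded up to 14199371; 14,199,371 required, 14,199,526 in favor — approved.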